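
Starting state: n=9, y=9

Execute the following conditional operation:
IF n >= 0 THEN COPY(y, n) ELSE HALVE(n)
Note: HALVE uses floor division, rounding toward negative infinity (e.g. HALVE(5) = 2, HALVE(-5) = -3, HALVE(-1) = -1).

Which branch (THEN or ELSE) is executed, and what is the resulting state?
Branch: THEN, Final state: n=9, y=9

Evaluating condition: n >= 0
n = 9
Condition is True, so THEN branch executes
After COPY(y, n): n=9, y=9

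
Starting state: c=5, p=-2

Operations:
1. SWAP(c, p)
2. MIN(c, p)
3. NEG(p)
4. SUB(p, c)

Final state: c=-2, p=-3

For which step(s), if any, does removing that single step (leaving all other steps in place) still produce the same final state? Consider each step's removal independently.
Step(s) 2

Testing removal of each single step:
Without step 1: final = c=-2, p=4 (different)
Without step 2: final = c=-2, p=-3 (same)
Without step 3: final = c=-2, p=7 (different)
Without step 4: final = c=-2, p=-5 (different)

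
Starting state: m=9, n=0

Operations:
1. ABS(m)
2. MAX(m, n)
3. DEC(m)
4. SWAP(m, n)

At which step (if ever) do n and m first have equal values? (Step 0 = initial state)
Never

n and m never become equal during execution.

Comparing values at each step:
Initial: n=0, m=9
After step 1: n=0, m=9
After step 2: n=0, m=9
After step 3: n=0, m=8
After step 4: n=8, m=0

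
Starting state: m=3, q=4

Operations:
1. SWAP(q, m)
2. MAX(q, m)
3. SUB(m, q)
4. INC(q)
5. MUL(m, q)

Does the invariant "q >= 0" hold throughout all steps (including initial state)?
Yes

The invariant holds at every step.

State at each step:
Initial: m=3, q=4
After step 1: m=4, q=3
After step 2: m=4, q=4
After step 3: m=0, q=4
After step 4: m=0, q=5
After step 5: m=0, q=5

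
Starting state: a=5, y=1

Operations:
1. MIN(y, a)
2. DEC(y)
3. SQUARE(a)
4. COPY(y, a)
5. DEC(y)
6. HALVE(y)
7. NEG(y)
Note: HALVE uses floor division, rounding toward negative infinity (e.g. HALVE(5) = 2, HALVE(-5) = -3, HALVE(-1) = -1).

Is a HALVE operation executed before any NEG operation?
Yes

First HALVE: step 6
First NEG: step 7
Since 6 < 7, HALVE comes first.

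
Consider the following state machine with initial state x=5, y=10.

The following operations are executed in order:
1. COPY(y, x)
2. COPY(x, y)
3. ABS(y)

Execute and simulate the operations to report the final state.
{x: 5, y: 5}

Step-by-step execution:
Initial: x=5, y=10
After step 1 (COPY(y, x)): x=5, y=5
After step 2 (COPY(x, y)): x=5, y=5
After step 3 (ABS(y)): x=5, y=5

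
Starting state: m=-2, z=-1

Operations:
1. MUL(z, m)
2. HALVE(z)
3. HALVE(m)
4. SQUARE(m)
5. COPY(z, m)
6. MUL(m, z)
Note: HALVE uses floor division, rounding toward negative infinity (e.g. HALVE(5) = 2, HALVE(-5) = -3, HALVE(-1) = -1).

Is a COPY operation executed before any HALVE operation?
No

First COPY: step 5
First HALVE: step 2
Since 5 > 2, HALVE comes first.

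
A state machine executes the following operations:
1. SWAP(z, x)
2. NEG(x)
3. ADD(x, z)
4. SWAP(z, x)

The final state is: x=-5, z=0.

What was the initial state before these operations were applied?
x=-5, z=-5

Working backwards:
Final state: x=-5, z=0
Before step 4 (SWAP(z, x)): x=0, z=-5
Before step 3 (ADD(x, z)): x=5, z=-5
Before step 2 (NEG(x)): x=-5, z=-5
Before step 1 (SWAP(z, x)): x=-5, z=-5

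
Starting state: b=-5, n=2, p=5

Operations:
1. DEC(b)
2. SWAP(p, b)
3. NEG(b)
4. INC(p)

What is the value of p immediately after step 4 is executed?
p = -5

Tracing p through execution:
Initial: p = 5
After step 1 (DEC(b)): p = 5
After step 2 (SWAP(p, b)): p = -6
After step 3 (NEG(b)): p = -6
After step 4 (INC(p)): p = -5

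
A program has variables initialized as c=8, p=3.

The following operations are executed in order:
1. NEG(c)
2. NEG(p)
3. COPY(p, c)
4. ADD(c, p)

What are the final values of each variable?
{c: -16, p: -8}

Step-by-step execution:
Initial: c=8, p=3
After step 1 (NEG(c)): c=-8, p=3
After step 2 (NEG(p)): c=-8, p=-3
After step 3 (COPY(p, c)): c=-8, p=-8
After step 4 (ADD(c, p)): c=-16, p=-8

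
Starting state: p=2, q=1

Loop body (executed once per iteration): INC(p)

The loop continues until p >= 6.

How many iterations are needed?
4

Tracing iterations:
Initial: p=2, q=1
After iteration 1: p=3, q=1
After iteration 2: p=4, q=1
After iteration 3: p=5, q=1
After iteration 4: p=6, q=1
p >= 6 now holds, so the loop exits after 4 iterations.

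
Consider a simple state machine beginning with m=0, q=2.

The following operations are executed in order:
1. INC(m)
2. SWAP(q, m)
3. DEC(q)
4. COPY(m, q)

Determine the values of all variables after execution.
{m: 0, q: 0}

Step-by-step execution:
Initial: m=0, q=2
After step 1 (INC(m)): m=1, q=2
After step 2 (SWAP(q, m)): m=2, q=1
After step 3 (DEC(q)): m=2, q=0
After step 4 (COPY(m, q)): m=0, q=0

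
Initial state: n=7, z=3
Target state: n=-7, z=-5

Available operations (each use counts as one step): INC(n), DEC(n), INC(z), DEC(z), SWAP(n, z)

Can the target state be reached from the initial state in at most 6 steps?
No

The target state cannot be reached within 6 steps.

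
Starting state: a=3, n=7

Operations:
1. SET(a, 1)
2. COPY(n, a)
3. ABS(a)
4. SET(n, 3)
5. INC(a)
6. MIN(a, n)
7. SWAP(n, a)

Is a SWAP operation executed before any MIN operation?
No

First SWAP: step 7
First MIN: step 6
Since 7 > 6, MIN comes first.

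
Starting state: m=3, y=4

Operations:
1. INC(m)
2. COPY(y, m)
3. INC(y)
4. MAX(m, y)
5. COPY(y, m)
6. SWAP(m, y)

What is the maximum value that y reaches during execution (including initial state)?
5

Values of y at each step:
Initial: y = 4
After step 1: y = 4
After step 2: y = 4
After step 3: y = 5 ← maximum
After step 4: y = 5
After step 5: y = 5
After step 6: y = 5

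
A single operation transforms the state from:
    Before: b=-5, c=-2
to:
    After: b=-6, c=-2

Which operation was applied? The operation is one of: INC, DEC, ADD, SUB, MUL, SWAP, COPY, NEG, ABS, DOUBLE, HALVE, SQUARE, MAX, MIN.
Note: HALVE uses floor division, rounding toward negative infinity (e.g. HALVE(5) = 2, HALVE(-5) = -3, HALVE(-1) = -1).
DEC(b)

Analyzing the change:
Before: b=-5, c=-2
After: b=-6, c=-2
Variable b changed from -5 to -6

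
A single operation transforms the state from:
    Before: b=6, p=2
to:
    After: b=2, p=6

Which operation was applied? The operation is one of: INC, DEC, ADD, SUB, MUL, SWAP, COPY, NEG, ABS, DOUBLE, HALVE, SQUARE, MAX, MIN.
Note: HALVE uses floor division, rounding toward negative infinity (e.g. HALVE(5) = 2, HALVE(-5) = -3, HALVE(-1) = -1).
SWAP(p, b)

Analyzing the change:
Before: b=6, p=2
After: b=2, p=6
Variable p changed from 2 to 6
Variable b changed from 6 to 2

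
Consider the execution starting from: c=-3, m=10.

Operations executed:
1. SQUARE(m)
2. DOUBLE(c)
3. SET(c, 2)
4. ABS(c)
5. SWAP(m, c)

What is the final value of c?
c = 100

Tracing execution:
Step 1: SQUARE(m) → c = -3
Step 2: DOUBLE(c) → c = -6
Step 3: SET(c, 2) → c = 2
Step 4: ABS(c) → c = 2
Step 5: SWAP(m, c) → c = 100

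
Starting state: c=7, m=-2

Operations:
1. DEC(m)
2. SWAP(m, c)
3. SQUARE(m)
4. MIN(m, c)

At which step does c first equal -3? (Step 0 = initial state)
Step 2

Tracing c:
Initial: c = 7
After step 1: c = 7
After step 2: c = -3 ← first occurrence
After step 3: c = -3
After step 4: c = -3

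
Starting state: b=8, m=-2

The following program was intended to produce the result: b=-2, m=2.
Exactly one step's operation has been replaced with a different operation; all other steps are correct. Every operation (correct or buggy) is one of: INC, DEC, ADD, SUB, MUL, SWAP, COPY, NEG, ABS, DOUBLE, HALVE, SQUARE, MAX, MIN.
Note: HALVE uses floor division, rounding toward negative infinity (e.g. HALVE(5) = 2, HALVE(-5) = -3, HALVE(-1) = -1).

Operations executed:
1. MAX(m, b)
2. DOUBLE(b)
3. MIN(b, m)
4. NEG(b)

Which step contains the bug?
Step 1

Trace with buggy code:
Initial: b=8, m=-2
After step 1: b=8, m=8
After step 2: b=16, m=8
After step 3: b=8, m=8
After step 4: b=-8, m=8
Actual final b=-8, m=8 ≠ expected b=-2, m=2.
Step 1 is the only position where a single-operation replacement can produce the expected result.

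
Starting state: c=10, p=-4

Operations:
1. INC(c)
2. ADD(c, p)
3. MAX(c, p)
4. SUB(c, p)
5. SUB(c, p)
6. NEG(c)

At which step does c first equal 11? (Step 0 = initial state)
Step 1

Tracing c:
Initial: c = 10
After step 1: c = 11 ← first occurrence
After step 2: c = 7
After step 3: c = 7
After step 4: c = 11
After step 5: c = 15
After step 6: c = -15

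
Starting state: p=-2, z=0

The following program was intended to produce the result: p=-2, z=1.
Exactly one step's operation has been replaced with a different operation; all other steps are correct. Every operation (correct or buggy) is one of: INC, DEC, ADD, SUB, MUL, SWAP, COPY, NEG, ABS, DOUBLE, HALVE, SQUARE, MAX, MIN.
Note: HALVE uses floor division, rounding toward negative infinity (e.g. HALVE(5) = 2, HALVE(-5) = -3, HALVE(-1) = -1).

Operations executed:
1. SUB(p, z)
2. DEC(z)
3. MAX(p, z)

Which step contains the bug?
Step 3

Trace with buggy code:
Initial: p=-2, z=0
After step 1: p=-2, z=0
After step 2: p=-2, z=-1
After step 3: p=-1, z=-1
Actual final p=-1, z=-1 ≠ expected p=-2, z=1.
Step 3 is the only position where a single-operation replacement can produce the expected result.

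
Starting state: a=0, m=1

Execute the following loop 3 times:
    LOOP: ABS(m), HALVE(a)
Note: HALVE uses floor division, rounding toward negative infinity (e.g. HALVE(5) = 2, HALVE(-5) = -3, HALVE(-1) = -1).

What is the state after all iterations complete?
a=0, m=1

Iteration trace:
Start: a=0, m=1
After iteration 1: a=0, m=1
After iteration 2: a=0, m=1
After iteration 3: a=0, m=1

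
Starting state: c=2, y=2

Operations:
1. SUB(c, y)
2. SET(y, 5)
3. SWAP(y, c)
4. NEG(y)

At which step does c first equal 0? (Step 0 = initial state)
Step 1

Tracing c:
Initial: c = 2
After step 1: c = 0 ← first occurrence
After step 2: c = 0
After step 3: c = 5
After step 4: c = 5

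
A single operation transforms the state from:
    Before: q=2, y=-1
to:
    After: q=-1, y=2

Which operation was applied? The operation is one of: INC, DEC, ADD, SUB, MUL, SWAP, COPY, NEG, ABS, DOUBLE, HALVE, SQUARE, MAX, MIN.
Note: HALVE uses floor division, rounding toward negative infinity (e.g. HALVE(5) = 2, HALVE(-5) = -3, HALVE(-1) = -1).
SWAP(y, q)

Analyzing the change:
Before: q=2, y=-1
After: q=-1, y=2
Variable y changed from -1 to 2
Variable q changed from 2 to -1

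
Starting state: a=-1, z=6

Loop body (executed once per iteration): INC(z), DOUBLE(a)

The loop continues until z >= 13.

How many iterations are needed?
7

Tracing iterations:
Initial: a=-1, z=6
After iteration 1: a=-2, z=7
After iteration 2: a=-4, z=8
After iteration 3: a=-8, z=9
After iteration 4: a=-16, z=10
After iteration 5: a=-32, z=11
After iteration 6: a=-64, z=12
After iteration 7: a=-128, z=13
z >= 13 now holds, so the loop exits after 7 iterations.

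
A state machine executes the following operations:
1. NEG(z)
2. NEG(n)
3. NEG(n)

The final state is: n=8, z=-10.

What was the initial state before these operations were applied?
n=8, z=10

Working backwards:
Final state: n=8, z=-10
Before step 3 (NEG(n)): n=-8, z=-10
Before step 2 (NEG(n)): n=8, z=-10
Before step 1 (NEG(z)): n=8, z=10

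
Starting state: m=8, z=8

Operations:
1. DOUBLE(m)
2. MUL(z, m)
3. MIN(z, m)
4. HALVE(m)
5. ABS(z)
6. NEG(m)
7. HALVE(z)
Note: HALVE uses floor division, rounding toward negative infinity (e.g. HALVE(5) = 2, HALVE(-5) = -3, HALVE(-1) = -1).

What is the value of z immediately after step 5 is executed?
z = 16

Tracing z through execution:
Initial: z = 8
After step 1 (DOUBLE(m)): z = 8
After step 2 (MUL(z, m)): z = 128
After step 3 (MIN(z, m)): z = 16
After step 4 (HALVE(m)): z = 16
After step 5 (ABS(z)): z = 16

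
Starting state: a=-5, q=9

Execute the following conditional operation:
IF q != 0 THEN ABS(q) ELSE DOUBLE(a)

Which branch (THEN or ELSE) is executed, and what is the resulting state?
Branch: THEN, Final state: a=-5, q=9

Evaluating condition: q != 0
q = 9
Condition is True, so THEN branch executes
After ABS(q): a=-5, q=9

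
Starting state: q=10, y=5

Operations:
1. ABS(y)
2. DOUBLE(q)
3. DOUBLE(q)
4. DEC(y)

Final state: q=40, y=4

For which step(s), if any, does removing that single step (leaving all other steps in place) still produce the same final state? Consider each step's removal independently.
Step(s) 1

Testing removal of each single step:
Without step 1: final = q=40, y=4 (same)
Without step 2: final = q=20, y=4 (different)
Without step 3: final = q=20, y=4 (different)
Without step 4: final = q=40, y=5 (different)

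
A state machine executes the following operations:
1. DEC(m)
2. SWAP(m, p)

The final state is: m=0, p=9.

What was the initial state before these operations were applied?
m=10, p=0

Working backwards:
Final state: m=0, p=9
Before step 2 (SWAP(m, p)): m=9, p=0
Before step 1 (DEC(m)): m=10, p=0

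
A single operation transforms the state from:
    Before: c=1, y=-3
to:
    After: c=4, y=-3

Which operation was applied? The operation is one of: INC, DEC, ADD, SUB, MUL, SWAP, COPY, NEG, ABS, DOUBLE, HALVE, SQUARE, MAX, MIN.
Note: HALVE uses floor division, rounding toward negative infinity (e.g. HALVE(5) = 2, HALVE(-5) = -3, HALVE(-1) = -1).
SUB(c, y)

Analyzing the change:
Before: c=1, y=-3
After: c=4, y=-3
Variable c changed from 1 to 4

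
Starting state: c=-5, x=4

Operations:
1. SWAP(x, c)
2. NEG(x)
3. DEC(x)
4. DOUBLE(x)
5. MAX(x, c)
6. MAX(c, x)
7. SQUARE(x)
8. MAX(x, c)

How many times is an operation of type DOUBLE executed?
1

Counting DOUBLE operations:
Step 4: DOUBLE(x) ← DOUBLE
Total: 1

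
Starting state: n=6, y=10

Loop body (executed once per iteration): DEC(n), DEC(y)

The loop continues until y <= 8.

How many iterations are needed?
2

Tracing iterations:
Initial: n=6, y=10
After iteration 1: n=5, y=9
After iteration 2: n=4, y=8
y <= 8 now holds, so the loop exits after 2 iterations.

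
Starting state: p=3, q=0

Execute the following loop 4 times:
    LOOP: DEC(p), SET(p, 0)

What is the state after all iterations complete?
p=0, q=0

Iteration trace:
Start: p=3, q=0
After iteration 1: p=0, q=0
After iteration 2: p=0, q=0
After iteration 3: p=0, q=0
After iteration 4: p=0, q=0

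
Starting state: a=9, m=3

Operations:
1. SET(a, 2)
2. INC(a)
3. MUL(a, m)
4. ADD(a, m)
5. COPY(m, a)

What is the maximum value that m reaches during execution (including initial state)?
12

Values of m at each step:
Initial: m = 3
After step 1: m = 3
After step 2: m = 3
After step 3: m = 3
After step 4: m = 3
After step 5: m = 12 ← maximum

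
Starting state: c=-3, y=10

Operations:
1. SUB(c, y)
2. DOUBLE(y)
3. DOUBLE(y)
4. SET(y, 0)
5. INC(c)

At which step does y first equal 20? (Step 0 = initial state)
Step 2

Tracing y:
Initial: y = 10
After step 1: y = 10
After step 2: y = 20 ← first occurrence
After step 3: y = 40
After step 4: y = 0
After step 5: y = 0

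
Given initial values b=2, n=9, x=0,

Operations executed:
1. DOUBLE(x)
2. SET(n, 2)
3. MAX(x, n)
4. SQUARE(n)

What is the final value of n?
n = 4

Tracing execution:
Step 1: DOUBLE(x) → n = 9
Step 2: SET(n, 2) → n = 2
Step 3: MAX(x, n) → n = 2
Step 4: SQUARE(n) → n = 4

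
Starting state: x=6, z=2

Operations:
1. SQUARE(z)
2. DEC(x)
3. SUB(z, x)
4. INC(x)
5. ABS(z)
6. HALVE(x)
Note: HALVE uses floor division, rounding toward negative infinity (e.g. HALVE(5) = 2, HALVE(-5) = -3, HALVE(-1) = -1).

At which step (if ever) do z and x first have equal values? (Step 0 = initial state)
Never

z and x never become equal during execution.

Comparing values at each step:
Initial: z=2, x=6
After step 1: z=4, x=6
After step 2: z=4, x=5
After step 3: z=-1, x=5
After step 4: z=-1, x=6
After step 5: z=1, x=6
After step 6: z=1, x=3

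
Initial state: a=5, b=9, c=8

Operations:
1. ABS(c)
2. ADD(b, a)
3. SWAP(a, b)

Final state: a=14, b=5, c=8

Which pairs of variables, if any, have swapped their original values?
None

Comparing initial and final values:
a: 5 → 14
b: 9 → 5
c: 8 → 8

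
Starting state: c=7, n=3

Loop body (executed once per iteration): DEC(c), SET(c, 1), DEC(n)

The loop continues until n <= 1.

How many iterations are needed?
2

Tracing iterations:
Initial: c=7, n=3
After iteration 1: c=1, n=2
After iteration 2: c=1, n=1
n <= 1 now holds, so the loop exits after 2 iterations.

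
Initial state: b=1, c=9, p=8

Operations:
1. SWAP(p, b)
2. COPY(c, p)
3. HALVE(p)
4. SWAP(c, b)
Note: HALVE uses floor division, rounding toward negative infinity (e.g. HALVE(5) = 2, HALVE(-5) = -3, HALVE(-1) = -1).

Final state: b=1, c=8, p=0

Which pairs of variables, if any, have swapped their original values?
None

Comparing initial and final values:
b: 1 → 1
c: 9 → 8
p: 8 → 0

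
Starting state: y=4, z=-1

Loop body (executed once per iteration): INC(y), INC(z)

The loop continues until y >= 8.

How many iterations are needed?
4

Tracing iterations:
Initial: y=4, z=-1
After iteration 1: y=5, z=0
After iteration 2: y=6, z=1
After iteration 3: y=7, z=2
After iteration 4: y=8, z=3
y >= 8 now holds, so the loop exits after 4 iterations.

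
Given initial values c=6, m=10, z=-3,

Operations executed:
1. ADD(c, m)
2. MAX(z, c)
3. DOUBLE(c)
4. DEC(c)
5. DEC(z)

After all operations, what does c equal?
c = 31

Tracing execution:
Step 1: ADD(c, m) → c = 16
Step 2: MAX(z, c) → c = 16
Step 3: DOUBLE(c) → c = 32
Step 4: DEC(c) → c = 31
Step 5: DEC(z) → c = 31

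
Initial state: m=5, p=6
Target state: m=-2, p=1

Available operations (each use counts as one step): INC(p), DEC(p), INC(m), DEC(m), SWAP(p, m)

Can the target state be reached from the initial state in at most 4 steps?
No

The target state cannot be reached within 4 steps.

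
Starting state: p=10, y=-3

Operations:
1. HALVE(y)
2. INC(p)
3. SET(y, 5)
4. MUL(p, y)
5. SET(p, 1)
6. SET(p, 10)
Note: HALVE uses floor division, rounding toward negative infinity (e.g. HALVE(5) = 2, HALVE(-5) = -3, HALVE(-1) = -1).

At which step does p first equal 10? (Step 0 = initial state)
Step 0

Tracing p:
Initial: p = 10 ← first occurrence
After step 1: p = 10
After step 2: p = 11
After step 3: p = 11
After step 4: p = 55
After step 5: p = 1
After step 6: p = 10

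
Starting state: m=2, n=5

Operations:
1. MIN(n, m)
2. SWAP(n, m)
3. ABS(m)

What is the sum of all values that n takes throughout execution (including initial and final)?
11

Values of n at each step:
Initial: n = 5
After step 1: n = 2
After step 2: n = 2
After step 3: n = 2
Sum = 5 + 2 + 2 + 2 = 11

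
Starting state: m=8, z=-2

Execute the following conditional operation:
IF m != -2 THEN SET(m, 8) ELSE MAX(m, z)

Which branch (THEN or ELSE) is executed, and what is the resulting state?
Branch: THEN, Final state: m=8, z=-2

Evaluating condition: m != -2
m = 8
Condition is True, so THEN branch executes
After SET(m, 8): m=8, z=-2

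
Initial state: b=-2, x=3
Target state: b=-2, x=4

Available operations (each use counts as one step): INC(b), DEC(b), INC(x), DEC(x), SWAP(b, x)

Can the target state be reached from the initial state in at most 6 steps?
Yes

Path (1 step): INC(x)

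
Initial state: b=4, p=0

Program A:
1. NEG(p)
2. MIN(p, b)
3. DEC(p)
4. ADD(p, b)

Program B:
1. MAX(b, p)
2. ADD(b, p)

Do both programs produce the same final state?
No

Program A final state: b=4, p=3
Program B final state: b=4, p=0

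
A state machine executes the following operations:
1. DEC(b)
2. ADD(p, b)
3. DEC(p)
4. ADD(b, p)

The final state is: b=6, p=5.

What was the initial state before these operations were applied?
b=2, p=5

Working backwards:
Final state: b=6, p=5
Before step 4 (ADD(b, p)): b=1, p=5
Before step 3 (DEC(p)): b=1, p=6
Before step 2 (ADD(p, b)): b=1, p=5
Before step 1 (DEC(b)): b=2, p=5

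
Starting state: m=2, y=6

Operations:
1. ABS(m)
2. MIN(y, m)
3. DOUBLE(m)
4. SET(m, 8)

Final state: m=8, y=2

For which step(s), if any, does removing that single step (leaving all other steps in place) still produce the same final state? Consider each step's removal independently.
Step(s) 1, 3

Testing removal of each single step:
Without step 1: final = m=8, y=2 (same)
Without step 2: final = m=8, y=6 (different)
Without step 3: final = m=8, y=2 (same)
Without step 4: final = m=4, y=2 (different)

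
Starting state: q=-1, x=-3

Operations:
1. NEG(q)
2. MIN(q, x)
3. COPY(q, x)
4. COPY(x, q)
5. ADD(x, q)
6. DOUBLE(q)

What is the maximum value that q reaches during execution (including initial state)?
1

Values of q at each step:
Initial: q = -1
After step 1: q = 1 ← maximum
After step 2: q = -3
After step 3: q = -3
After step 4: q = -3
After step 5: q = -3
After step 6: q = -6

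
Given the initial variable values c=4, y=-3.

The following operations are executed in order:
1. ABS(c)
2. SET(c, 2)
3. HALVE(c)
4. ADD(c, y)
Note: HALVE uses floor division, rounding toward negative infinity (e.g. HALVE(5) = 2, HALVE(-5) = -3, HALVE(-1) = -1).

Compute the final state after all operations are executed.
{c: -2, y: -3}

Step-by-step execution:
Initial: c=4, y=-3
After step 1 (ABS(c)): c=4, y=-3
After step 2 (SET(c, 2)): c=2, y=-3
After step 3 (HALVE(c)): c=1, y=-3
After step 4 (ADD(c, y)): c=-2, y=-3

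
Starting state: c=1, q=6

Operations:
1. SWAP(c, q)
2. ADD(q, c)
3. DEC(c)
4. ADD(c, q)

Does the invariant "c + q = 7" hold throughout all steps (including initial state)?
No, violated after step 2

The invariant is violated after step 2.

State at each step:
Initial: c=1, q=6
After step 1: c=6, q=1
After step 2: c=6, q=7
After step 3: c=5, q=7
After step 4: c=12, q=7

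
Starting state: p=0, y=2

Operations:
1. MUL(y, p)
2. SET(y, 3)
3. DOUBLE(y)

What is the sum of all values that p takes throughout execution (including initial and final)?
0

Values of p at each step:
Initial: p = 0
After step 1: p = 0
After step 2: p = 0
After step 3: p = 0
Sum = 0 + 0 + 0 + 0 = 0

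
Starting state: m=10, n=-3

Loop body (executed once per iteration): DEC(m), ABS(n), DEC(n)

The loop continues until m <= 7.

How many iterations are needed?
3

Tracing iterations:
Initial: m=10, n=-3
After iteration 1: m=9, n=2
After iteration 2: m=8, n=1
After iteration 3: m=7, n=0
m <= 7 now holds, so the loop exits after 3 iterations.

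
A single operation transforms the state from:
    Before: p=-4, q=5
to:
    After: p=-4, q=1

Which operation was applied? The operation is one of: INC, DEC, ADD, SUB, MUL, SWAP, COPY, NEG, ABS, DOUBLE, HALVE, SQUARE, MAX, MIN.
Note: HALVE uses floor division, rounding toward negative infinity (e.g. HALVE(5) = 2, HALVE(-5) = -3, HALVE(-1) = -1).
ADD(q, p)

Analyzing the change:
Before: p=-4, q=5
After: p=-4, q=1
Variable q changed from 5 to 1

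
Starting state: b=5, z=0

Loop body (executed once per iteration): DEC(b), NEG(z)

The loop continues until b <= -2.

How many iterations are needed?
7

Tracing iterations:
Initial: b=5, z=0
After iteration 1: b=4, z=0
After iteration 2: b=3, z=0
After iteration 3: b=2, z=0
After iteration 4: b=1, z=0
After iteration 5: b=0, z=0
After iteration 6: b=-1, z=0
After iteration 7: b=-2, z=0
b <= -2 now holds, so the loop exits after 7 iterations.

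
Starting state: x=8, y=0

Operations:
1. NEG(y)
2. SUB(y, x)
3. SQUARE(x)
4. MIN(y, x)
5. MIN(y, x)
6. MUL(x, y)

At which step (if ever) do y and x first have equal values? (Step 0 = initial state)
Never

y and x never become equal during execution.

Comparing values at each step:
Initial: y=0, x=8
After step 1: y=0, x=8
After step 2: y=-8, x=8
After step 3: y=-8, x=64
After step 4: y=-8, x=64
After step 5: y=-8, x=64
After step 6: y=-8, x=-512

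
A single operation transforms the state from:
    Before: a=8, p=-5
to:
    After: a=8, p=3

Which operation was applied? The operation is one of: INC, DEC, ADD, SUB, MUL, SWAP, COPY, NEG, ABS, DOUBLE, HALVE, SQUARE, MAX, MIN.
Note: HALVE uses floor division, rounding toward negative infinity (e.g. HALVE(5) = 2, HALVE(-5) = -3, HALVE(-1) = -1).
ADD(p, a)

Analyzing the change:
Before: a=8, p=-5
After: a=8, p=3
Variable p changed from -5 to 3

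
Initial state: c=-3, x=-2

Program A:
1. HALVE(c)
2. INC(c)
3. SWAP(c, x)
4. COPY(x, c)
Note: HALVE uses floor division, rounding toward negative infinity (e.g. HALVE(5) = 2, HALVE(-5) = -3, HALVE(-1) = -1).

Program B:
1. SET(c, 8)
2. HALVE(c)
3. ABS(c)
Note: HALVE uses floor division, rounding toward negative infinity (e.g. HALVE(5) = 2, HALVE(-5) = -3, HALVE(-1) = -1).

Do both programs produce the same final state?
No

Program A final state: c=-2, x=-2
Program B final state: c=4, x=-2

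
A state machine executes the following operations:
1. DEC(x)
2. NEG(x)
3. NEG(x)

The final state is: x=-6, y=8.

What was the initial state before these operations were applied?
x=-5, y=8

Working backwards:
Final state: x=-6, y=8
Before step 3 (NEG(x)): x=6, y=8
Before step 2 (NEG(x)): x=-6, y=8
Before step 1 (DEC(x)): x=-5, y=8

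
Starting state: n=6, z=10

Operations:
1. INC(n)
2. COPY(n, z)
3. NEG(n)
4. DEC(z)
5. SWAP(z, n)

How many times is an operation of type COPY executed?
1

Counting COPY operations:
Step 2: COPY(n, z) ← COPY
Total: 1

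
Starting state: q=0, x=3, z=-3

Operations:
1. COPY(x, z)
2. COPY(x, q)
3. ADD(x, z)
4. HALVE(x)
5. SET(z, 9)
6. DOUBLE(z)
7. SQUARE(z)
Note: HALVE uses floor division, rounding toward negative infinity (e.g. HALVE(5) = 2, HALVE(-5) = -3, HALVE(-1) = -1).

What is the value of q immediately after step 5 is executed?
q = 0

Tracing q through execution:
Initial: q = 0
After step 1 (COPY(x, z)): q = 0
After step 2 (COPY(x, q)): q = 0
After step 3 (ADD(x, z)): q = 0
After step 4 (HALVE(x)): q = 0
After step 5 (SET(z, 9)): q = 0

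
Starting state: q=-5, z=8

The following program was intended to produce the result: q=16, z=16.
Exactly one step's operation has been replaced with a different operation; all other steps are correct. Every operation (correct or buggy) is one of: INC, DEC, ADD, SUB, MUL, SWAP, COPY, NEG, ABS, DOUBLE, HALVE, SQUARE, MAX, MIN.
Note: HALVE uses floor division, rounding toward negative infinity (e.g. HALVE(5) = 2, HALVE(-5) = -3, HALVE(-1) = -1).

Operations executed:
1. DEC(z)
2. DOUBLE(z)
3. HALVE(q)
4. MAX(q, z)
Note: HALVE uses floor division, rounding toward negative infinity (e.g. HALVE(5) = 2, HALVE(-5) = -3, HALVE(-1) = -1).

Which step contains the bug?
Step 1

Trace with buggy code:
Initial: q=-5, z=8
After step 1: q=-5, z=7
After step 2: q=-5, z=14
After step 3: q=-3, z=14
After step 4: q=14, z=14
Actual final q=14, z=14 ≠ expected q=16, z=16.
Step 1 is the only position where a single-operation replacement can produce the expected result.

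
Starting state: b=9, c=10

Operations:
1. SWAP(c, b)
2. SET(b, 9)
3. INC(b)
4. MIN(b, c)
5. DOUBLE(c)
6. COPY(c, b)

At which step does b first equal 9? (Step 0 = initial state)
Step 0

Tracing b:
Initial: b = 9 ← first occurrence
After step 1: b = 10
After step 2: b = 9
After step 3: b = 10
After step 4: b = 9
After step 5: b = 9
After step 6: b = 9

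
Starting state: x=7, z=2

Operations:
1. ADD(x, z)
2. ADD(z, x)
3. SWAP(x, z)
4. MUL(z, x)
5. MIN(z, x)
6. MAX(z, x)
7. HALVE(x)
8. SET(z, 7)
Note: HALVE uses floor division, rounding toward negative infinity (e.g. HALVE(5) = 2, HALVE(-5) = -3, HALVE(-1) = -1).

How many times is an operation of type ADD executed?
2

Counting ADD operations:
Step 1: ADD(x, z) ← ADD
Step 2: ADD(z, x) ← ADD
Total: 2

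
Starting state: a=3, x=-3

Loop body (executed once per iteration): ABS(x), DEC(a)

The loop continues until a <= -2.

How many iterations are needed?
5

Tracing iterations:
Initial: a=3, x=-3
After iteration 1: a=2, x=3
After iteration 2: a=1, x=3
After iteration 3: a=0, x=3
After iteration 4: a=-1, x=3
After iteration 5: a=-2, x=3
a <= -2 now holds, so the loop exits after 5 iterations.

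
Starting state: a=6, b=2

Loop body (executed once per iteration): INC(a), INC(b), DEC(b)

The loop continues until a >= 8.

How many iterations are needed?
2

Tracing iterations:
Initial: a=6, b=2
After iteration 1: a=7, b=2
After iteration 2: a=8, b=2
a >= 8 now holds, so the loop exits after 2 iterations.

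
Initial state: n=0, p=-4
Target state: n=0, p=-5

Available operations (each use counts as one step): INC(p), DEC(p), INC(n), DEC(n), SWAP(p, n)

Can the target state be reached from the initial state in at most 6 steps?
Yes

Path (1 step): DEC(p)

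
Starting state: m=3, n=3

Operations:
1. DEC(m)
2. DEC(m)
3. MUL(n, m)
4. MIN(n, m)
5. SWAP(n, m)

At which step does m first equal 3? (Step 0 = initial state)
Step 0

Tracing m:
Initial: m = 3 ← first occurrence
After step 1: m = 2
After step 2: m = 1
After step 3: m = 1
After step 4: m = 1
After step 5: m = 1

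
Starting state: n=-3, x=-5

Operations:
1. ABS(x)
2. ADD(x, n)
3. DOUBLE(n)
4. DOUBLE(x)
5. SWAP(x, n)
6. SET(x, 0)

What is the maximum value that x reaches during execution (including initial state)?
5

Values of x at each step:
Initial: x = -5
After step 1: x = 5 ← maximum
After step 2: x = 2
After step 3: x = 2
After step 4: x = 4
After step 5: x = -6
After step 6: x = 0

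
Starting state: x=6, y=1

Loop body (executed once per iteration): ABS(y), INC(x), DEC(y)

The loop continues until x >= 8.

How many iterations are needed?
2

Tracing iterations:
Initial: x=6, y=1
After iteration 1: x=7, y=0
After iteration 2: x=8, y=-1
x >= 8 now holds, so the loop exits after 2 iterations.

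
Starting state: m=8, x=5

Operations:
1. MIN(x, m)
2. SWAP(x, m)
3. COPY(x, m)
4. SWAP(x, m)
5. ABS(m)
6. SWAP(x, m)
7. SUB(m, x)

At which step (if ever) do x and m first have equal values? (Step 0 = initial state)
Step 3

x and m first become equal after step 3.

Comparing values at each step:
Initial: x=5, m=8
After step 1: x=5, m=8
After step 2: x=8, m=5
After step 3: x=5, m=5 ← equal!
After step 4: x=5, m=5 ← equal!
After step 5: x=5, m=5 ← equal!
After step 6: x=5, m=5 ← equal!
After step 7: x=5, m=0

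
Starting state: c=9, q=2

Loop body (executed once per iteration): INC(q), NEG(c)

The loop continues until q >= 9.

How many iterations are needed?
7

Tracing iterations:
Initial: c=9, q=2
After iteration 1: c=-9, q=3
After iteration 2: c=9, q=4
After iteration 3: c=-9, q=5
After iteration 4: c=9, q=6
After iteration 5: c=-9, q=7
After iteration 6: c=9, q=8
After iteration 7: c=-9, q=9
q >= 9 now holds, so the loop exits after 7 iterations.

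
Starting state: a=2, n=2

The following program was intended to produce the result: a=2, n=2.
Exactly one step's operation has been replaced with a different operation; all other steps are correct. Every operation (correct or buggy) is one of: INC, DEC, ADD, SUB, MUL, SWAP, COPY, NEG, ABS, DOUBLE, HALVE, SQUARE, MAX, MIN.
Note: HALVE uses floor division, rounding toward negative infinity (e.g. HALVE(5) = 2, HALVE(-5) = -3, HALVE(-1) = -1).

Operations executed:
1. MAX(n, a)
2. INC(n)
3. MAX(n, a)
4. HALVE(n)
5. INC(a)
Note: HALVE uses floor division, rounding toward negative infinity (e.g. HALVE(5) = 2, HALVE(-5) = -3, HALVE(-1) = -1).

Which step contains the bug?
Step 5

Trace with buggy code:
Initial: a=2, n=2
After step 1: a=2, n=2
After step 2: a=2, n=3
After step 3: a=2, n=3
After step 4: a=2, n=1
After step 5: a=3, n=1
Actual final a=3, n=1 ≠ expected a=2, n=2.
Step 5 is the only position where a single-operation replacement can produce the expected result.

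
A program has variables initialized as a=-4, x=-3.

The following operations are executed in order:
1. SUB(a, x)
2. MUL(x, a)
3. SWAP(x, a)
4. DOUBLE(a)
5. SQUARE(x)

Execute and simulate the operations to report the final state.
{a: 6, x: 1}

Step-by-step execution:
Initial: a=-4, x=-3
After step 1 (SUB(a, x)): a=-1, x=-3
After step 2 (MUL(x, a)): a=-1, x=3
After step 3 (SWAP(x, a)): a=3, x=-1
After step 4 (DOUBLE(a)): a=6, x=-1
After step 5 (SQUARE(x)): a=6, x=1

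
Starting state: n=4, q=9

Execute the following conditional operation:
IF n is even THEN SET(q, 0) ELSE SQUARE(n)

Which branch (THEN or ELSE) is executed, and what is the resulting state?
Branch: THEN, Final state: n=4, q=0

Evaluating condition: n is even
Condition is True, so THEN branch executes
After SET(q, 0): n=4, q=0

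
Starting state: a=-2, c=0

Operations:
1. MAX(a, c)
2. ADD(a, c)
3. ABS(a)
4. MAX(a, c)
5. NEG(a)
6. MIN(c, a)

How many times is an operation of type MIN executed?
1

Counting MIN operations:
Step 6: MIN(c, a) ← MIN
Total: 1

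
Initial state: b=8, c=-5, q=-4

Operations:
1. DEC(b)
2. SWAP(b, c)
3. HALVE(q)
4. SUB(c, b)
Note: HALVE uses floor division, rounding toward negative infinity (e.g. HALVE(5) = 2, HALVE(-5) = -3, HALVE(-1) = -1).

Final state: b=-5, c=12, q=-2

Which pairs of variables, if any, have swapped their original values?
None

Comparing initial and final values:
c: -5 → 12
q: -4 → -2
b: 8 → -5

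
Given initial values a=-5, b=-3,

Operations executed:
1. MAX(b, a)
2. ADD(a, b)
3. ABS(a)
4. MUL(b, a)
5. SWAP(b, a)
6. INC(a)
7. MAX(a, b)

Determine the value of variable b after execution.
b = 8

Tracing execution:
Step 1: MAX(b, a) → b = -3
Step 2: ADD(a, b) → b = -3
Step 3: ABS(a) → b = -3
Step 4: MUL(b, a) → b = -24
Step 5: SWAP(b, a) → b = 8
Step 6: INC(a) → b = 8
Step 7: MAX(a, b) → b = 8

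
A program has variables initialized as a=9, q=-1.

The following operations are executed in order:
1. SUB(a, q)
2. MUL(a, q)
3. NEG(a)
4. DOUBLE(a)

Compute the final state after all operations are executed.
{a: 20, q: -1}

Step-by-step execution:
Initial: a=9, q=-1
After step 1 (SUB(a, q)): a=10, q=-1
After step 2 (MUL(a, q)): a=-10, q=-1
After step 3 (NEG(a)): a=10, q=-1
After step 4 (DOUBLE(a)): a=20, q=-1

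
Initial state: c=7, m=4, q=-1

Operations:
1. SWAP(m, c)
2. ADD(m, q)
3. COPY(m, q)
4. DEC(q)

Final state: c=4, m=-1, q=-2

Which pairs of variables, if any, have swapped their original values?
None

Comparing initial and final values:
c: 7 → 4
q: -1 → -2
m: 4 → -1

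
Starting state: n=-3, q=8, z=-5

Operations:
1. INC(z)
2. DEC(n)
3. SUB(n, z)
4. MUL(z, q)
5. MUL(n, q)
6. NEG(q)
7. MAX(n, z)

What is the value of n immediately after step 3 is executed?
n = 0

Tracing n through execution:
Initial: n = -3
After step 1 (INC(z)): n = -3
After step 2 (DEC(n)): n = -4
After step 3 (SUB(n, z)): n = 0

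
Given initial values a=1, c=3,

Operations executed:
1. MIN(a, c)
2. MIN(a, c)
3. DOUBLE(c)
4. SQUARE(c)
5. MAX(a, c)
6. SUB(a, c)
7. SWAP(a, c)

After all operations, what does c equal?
c = 0

Tracing execution:
Step 1: MIN(a, c) → c = 3
Step 2: MIN(a, c) → c = 3
Step 3: DOUBLE(c) → c = 6
Step 4: SQUARE(c) → c = 36
Step 5: MAX(a, c) → c = 36
Step 6: SUB(a, c) → c = 36
Step 7: SWAP(a, c) → c = 0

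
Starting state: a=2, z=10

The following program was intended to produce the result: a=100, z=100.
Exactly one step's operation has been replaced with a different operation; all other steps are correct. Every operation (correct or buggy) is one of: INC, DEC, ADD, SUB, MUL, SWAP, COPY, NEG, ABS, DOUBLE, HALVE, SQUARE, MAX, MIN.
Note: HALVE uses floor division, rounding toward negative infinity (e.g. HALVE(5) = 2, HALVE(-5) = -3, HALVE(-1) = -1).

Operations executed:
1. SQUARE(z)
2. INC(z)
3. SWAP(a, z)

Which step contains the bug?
Step 2

Trace with buggy code:
Initial: a=2, z=10
After step 1: a=2, z=100
After step 2: a=2, z=101
After step 3: a=101, z=2
Actual final a=101, z=2 ≠ expected a=100, z=100.
Step 2 is the only position where a single-operation replacement can produce the expected result.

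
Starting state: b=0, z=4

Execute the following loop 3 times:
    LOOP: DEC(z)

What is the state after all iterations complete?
b=0, z=1

Iteration trace:
Start: b=0, z=4
After iteration 1: b=0, z=3
After iteration 2: b=0, z=2
After iteration 3: b=0, z=1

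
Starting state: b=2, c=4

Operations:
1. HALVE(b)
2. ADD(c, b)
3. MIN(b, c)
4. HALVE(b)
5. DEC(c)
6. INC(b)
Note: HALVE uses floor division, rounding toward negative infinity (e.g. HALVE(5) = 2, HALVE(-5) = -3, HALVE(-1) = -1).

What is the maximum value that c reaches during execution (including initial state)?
5

Values of c at each step:
Initial: c = 4
After step 1: c = 4
After step 2: c = 5 ← maximum
After step 3: c = 5
After step 4: c = 5
After step 5: c = 4
After step 6: c = 4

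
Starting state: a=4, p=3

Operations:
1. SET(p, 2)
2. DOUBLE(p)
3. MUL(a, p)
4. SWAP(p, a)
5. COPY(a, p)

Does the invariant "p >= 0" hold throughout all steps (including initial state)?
Yes

The invariant holds at every step.

State at each step:
Initial: a=4, p=3
After step 1: a=4, p=2
After step 2: a=4, p=4
After step 3: a=16, p=4
After step 4: a=4, p=16
After step 5: a=16, p=16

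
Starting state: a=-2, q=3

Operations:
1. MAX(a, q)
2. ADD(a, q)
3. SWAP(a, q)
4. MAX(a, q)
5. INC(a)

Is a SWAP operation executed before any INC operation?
Yes

First SWAP: step 3
First INC: step 5
Since 3 < 5, SWAP comes first.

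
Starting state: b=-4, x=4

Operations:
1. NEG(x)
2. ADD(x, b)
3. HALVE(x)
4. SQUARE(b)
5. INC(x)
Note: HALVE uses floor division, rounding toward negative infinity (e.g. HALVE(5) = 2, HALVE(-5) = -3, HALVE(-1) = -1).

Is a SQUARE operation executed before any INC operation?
Yes

First SQUARE: step 4
First INC: step 5
Since 4 < 5, SQUARE comes first.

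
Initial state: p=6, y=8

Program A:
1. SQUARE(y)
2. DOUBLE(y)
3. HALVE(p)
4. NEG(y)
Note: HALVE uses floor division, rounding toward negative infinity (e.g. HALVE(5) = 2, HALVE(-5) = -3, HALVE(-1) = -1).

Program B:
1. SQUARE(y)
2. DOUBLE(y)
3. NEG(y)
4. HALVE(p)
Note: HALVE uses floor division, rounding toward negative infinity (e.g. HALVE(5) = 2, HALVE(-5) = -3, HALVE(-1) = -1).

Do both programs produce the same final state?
Yes

Program A final state: p=3, y=-128
Program B final state: p=3, y=-128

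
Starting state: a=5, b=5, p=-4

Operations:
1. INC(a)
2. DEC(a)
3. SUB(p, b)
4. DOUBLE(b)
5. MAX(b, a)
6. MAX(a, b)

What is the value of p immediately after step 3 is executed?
p = -9

Tracing p through execution:
Initial: p = -4
After step 1 (INC(a)): p = -4
After step 2 (DEC(a)): p = -4
After step 3 (SUB(p, b)): p = -9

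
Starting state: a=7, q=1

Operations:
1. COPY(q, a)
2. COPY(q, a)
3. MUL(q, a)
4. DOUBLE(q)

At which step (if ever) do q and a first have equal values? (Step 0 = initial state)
Step 1

q and a first become equal after step 1.

Comparing values at each step:
Initial: q=1, a=7
After step 1: q=7, a=7 ← equal!
After step 2: q=7, a=7 ← equal!
After step 3: q=49, a=7
After step 4: q=98, a=7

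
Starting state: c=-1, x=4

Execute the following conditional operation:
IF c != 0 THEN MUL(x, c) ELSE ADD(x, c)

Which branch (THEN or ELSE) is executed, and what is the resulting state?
Branch: THEN, Final state: c=-1, x=-4

Evaluating condition: c != 0
c = -1
Condition is True, so THEN branch executes
After MUL(x, c): c=-1, x=-4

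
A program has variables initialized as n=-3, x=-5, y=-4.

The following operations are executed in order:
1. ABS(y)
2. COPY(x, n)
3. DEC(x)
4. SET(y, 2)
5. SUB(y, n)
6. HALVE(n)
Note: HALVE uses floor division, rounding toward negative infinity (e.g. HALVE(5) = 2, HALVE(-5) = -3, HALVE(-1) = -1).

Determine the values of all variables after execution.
{n: -2, x: -4, y: 5}

Step-by-step execution:
Initial: n=-3, x=-5, y=-4
After step 1 (ABS(y)): n=-3, x=-5, y=4
After step 2 (COPY(x, n)): n=-3, x=-3, y=4
After step 3 (DEC(x)): n=-3, x=-4, y=4
After step 4 (SET(y, 2)): n=-3, x=-4, y=2
After step 5 (SUB(y, n)): n=-3, x=-4, y=5
After step 6 (HALVE(n)): n=-2, x=-4, y=5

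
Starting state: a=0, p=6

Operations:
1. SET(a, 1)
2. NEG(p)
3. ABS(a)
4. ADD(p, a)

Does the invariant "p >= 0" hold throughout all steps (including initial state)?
No, violated after step 2

The invariant is violated after step 2.

State at each step:
Initial: a=0, p=6
After step 1: a=1, p=6
After step 2: a=1, p=-6
After step 3: a=1, p=-6
After step 4: a=1, p=-5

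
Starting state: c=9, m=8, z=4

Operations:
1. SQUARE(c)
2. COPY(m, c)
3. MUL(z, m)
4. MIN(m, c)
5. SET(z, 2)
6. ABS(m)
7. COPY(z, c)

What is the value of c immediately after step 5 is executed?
c = 81

Tracing c through execution:
Initial: c = 9
After step 1 (SQUARE(c)): c = 81
After step 2 (COPY(m, c)): c = 81
After step 3 (MUL(z, m)): c = 81
After step 4 (MIN(m, c)): c = 81
After step 5 (SET(z, 2)): c = 81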